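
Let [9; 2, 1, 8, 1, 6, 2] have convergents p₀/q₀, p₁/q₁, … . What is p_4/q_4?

271/29

Using pₖ = aₖpₖ₋₁ + pₖ₋₂, qₖ = aₖqₖ₋₁ + qₖ₋₂ (with p₋₁=1, p₋₂=0, q₋₁=0, q₋₂=1):
  k=0: a=9, p=9, q=1
  k=1: a=2, p=19, q=2
  k=2: a=1, p=28, q=3
  k=3: a=8, p=243, q=26
  k=4: a=1, p=271, q=29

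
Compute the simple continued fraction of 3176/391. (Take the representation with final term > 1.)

3176 = 8·391 + 48
391 = 8·48 + 7
48 = 6·7 + 6
7 = 1·6 + 1
6 = 6·1 + 0  (stop)
So 3176/391 = [8; 8, 6, 1, 6].

[8; 8, 6, 1, 6]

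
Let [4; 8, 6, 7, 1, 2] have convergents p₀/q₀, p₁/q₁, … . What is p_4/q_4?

1649/400

Using pₖ = aₖpₖ₋₁ + pₖ₋₂, qₖ = aₖqₖ₋₁ + qₖ₋₂ (with p₋₁=1, p₋₂=0, q₋₁=0, q₋₂=1):
  k=0: a=4, p=4, q=1
  k=1: a=8, p=33, q=8
  k=2: a=6, p=202, q=49
  k=3: a=7, p=1447, q=351
  k=4: a=1, p=1649, q=400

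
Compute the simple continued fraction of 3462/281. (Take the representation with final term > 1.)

3462 = 12*281 + 90
281 = 3*90 + 11
90 = 8*11 + 2
11 = 5*2 + 1
2 = 2*1 + 0  (stop)
So 3462/281 = [12; 3, 8, 5, 2].

[12; 3, 8, 5, 2]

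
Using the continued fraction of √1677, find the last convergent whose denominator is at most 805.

√1677 = [40; 1, 19, 2, 19, 1, 80, …] (period length 6).
Convergents:
  p_0/q_0 = 40/1
  p_1/q_1 = 41/1
  p_2/q_2 = 819/20
  p_3/q_3 = 1679/41
  p_4/q_4 = 32720/799
  p_5/q_5 = 34399/840
q_4 = 799 ≤ 805 < 840 = q_5, so the answer is 32720/799.

32720/799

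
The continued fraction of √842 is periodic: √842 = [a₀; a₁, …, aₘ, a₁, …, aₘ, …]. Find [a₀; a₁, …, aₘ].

[29; 58]

a₀ = ⌊√842⌋ = 29.
With m₀=0, d₀=1 and mₖ₊₁ = dₖaₖ − mₖ, dₖ₊₁ = (n − mₖ₊₁²)/dₖ, aₖ₊₁ = ⌊(a₀+mₖ₊₁)/dₖ₊₁⌋:
  k=1: m=29, d=1, a=58
d=1 and a=2a₀=58 at k=1, so the next step gives (m, d) = (29, 1) again — its k=1 value — and the period has length 1.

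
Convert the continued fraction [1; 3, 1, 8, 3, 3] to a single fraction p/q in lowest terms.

455/362

Fold from the inside: start with 3/1.
  3 + 1/3 = 10/3
  8 + 3/10 = 83/10
  1 + 10/83 = 93/83
  3 + 83/93 = 362/93
  1 + 93/362 = 455/362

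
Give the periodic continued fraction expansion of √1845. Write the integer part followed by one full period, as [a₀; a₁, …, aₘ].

a₀ = ⌊√1845⌋ = 42.
With m₀=0, d₀=1 and mₖ₊₁ = dₖaₖ − mₖ, dₖ₊₁ = (n − mₖ₊₁²)/dₖ, aₖ₊₁ = ⌊(a₀+mₖ₊₁)/dₖ₊₁⌋:
  k=1: m=42, d=81, a=1
  k=2: m=39, d=4, a=20
  k=3: m=41, d=41, a=2
  k=4: m=41, d=4, a=20
  k=5: m=39, d=81, a=1
  k=6: m=42, d=1, a=84
d=1 and a=2a₀=84 at k=6, so the next step gives (m, d) = (42, 81) again — its k=1 value — and the period has length 6.

[42; 1, 20, 2, 20, 1, 84]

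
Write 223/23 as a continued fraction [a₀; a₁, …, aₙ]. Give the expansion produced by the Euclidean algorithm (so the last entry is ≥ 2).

[9; 1, 2, 3, 2]

223 = 9·23 + 16
23 = 1·16 + 7
16 = 2·7 + 2
7 = 3·2 + 1
2 = 2·1 + 0  (stop)
So 223/23 = [9; 1, 2, 3, 2].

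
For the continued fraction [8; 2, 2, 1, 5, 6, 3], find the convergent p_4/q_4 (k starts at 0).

337/40

Using pₖ = aₖpₖ₋₁ + pₖ₋₂, qₖ = aₖqₖ₋₁ + qₖ₋₂ (with p₋₁=1, p₋₂=0, q₋₁=0, q₋₂=1):
  k=0: a=8, p=8, q=1
  k=1: a=2, p=17, q=2
  k=2: a=2, p=42, q=5
  k=3: a=1, p=59, q=7
  k=4: a=5, p=337, q=40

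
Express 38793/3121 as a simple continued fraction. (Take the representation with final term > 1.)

[12; 2, 3, 18, 3, 2, 3]

38793 = 12*3121 + 1341
3121 = 2*1341 + 439
1341 = 3*439 + 24
439 = 18*24 + 7
24 = 3*7 + 3
7 = 2*3 + 1
3 = 3*1 + 0  (stop)
So 38793/3121 = [12; 2, 3, 18, 3, 2, 3].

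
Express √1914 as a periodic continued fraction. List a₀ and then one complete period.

a₀ = ⌊√1914⌋ = 43.

[43; 1, 2, 1, 86]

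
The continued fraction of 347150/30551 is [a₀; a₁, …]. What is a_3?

3

347150 = 11·30551 + 11089   →  a_0 = 11
30551 = 2·11089 + 8373   →  a_1 = 2
11089 = 1·8373 + 2716   →  a_2 = 1
8373 = 3·2716 + 225   →  a_3 = 3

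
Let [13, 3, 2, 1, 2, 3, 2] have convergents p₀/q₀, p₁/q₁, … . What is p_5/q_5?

Using pₖ = aₖpₖ₋₁ + pₖ₋₂, qₖ = aₖqₖ₋₁ + qₖ₋₂ (with p₋₁=1, p₋₂=0, q₋₁=0, q₋₂=1):
  k=0: a=13, p=13, q=1
  k=1: a=3, p=40, q=3
  k=2: a=2, p=93, q=7
  k=3: a=1, p=133, q=10
  k=4: a=2, p=359, q=27
  k=5: a=3, p=1210, q=91

1210/91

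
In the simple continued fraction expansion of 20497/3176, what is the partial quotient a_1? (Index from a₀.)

20497 = 6·3176 + 1441   →  a_0 = 6
3176 = 2·1441 + 294   →  a_1 = 2

2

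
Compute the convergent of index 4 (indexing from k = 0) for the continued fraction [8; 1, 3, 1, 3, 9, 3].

167/19

Using pₖ = aₖpₖ₋₁ + pₖ₋₂, qₖ = aₖqₖ₋₁ + qₖ₋₂ (with p₋₁=1, p₋₂=0, q₋₁=0, q₋₂=1):
  k=0: a=8, p=8, q=1
  k=1: a=1, p=9, q=1
  k=2: a=3, p=35, q=4
  k=3: a=1, p=44, q=5
  k=4: a=3, p=167, q=19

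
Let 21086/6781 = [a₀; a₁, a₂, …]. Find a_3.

1

21086 = 3·6781 + 743   →  a_0 = 3
6781 = 9·743 + 94   →  a_1 = 9
743 = 7·94 + 85   →  a_2 = 7
94 = 1·85 + 9   →  a_3 = 1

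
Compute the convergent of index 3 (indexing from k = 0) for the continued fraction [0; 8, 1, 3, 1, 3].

4/35

Using pₖ = aₖpₖ₋₁ + pₖ₋₂, qₖ = aₖqₖ₋₁ + qₖ₋₂ (with p₋₁=1, p₋₂=0, q₋₁=0, q₋₂=1):
  k=0: a=0, p=0, q=1
  k=1: a=8, p=1, q=8
  k=2: a=1, p=1, q=9
  k=3: a=3, p=4, q=35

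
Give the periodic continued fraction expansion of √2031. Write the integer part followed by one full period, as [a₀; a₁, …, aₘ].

[45; 15, 90]

a₀ = ⌊√2031⌋ = 45.
With m₀=0, d₀=1 and mₖ₊₁ = dₖaₖ − mₖ, dₖ₊₁ = (n − mₖ₊₁²)/dₖ, aₖ₊₁ = ⌊(a₀+mₖ₊₁)/dₖ₊₁⌋:
  k=1: m=45, d=6, a=15
  k=2: m=45, d=1, a=90
d=1 and a=2a₀=90 at k=2, so the next step gives (m, d) = (45, 6) again — its k=1 value — and the period has length 2.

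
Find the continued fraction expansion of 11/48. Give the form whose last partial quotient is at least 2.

11 = 0*48 + 11
48 = 4*11 + 4
11 = 2*4 + 3
4 = 1*3 + 1
3 = 3*1 + 0  (stop)
So 11/48 = [0; 4, 2, 1, 3].

[0; 4, 2, 1, 3]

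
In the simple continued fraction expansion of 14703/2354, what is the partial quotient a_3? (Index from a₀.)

4

14703 = 6·2354 + 579   →  a_0 = 6
2354 = 4·579 + 38   →  a_1 = 4
579 = 15·38 + 9   →  a_2 = 15
38 = 4·9 + 2   →  a_3 = 4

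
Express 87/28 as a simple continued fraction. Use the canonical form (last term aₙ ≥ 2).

[3; 9, 3]

87 = 3*28 + 3
28 = 9*3 + 1
3 = 3*1 + 0  (stop)
So 87/28 = [3; 9, 3].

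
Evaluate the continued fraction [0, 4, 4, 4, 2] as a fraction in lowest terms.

38/161

Using pₖ = aₖpₖ₋₁ + pₖ₋₂ and qₖ = aₖqₖ₋₁ + qₖ₋₂:
  k=0: a=0, p=0, q=1
  k=1: a=4, p=1, q=4
  k=2: a=4, p=4, q=17
  k=3: a=4, p=17, q=72
  k=4: a=2, p=38, q=161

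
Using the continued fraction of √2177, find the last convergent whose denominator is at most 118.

√2177 = [46; 1, 1, 1, 12, 1, 1, 1, 92, …] (period length 8).
Convergents:
  p_0/q_0 = 46/1
  p_1/q_1 = 47/1
  p_2/q_2 = 93/2
  p_3/q_3 = 140/3
  p_4/q_4 = 1773/38
  p_5/q_5 = 1913/41
  p_6/q_6 = 3686/79
  p_7/q_7 = 5599/120
q_6 = 79 ≤ 118 < 120 = q_7, so the answer is 3686/79.

3686/79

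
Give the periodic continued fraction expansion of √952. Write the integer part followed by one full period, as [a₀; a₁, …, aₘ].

[30; 1, 5, 1, 6, 1, 5, 1, 60]

a₀ = ⌊√952⌋ = 30.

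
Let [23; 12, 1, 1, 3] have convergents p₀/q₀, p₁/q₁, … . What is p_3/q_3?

Using pₖ = aₖpₖ₋₁ + pₖ₋₂, qₖ = aₖqₖ₋₁ + qₖ₋₂ (with p₋₁=1, p₋₂=0, q₋₁=0, q₋₂=1):
  k=0: a=23, p=23, q=1
  k=1: a=12, p=277, q=12
  k=2: a=1, p=300, q=13
  k=3: a=1, p=577, q=25

577/25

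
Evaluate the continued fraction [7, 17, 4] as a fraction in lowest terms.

487/69

Fold from the inside: start with 4/1.
  17 + 1/4 = 69/4
  7 + 4/69 = 487/69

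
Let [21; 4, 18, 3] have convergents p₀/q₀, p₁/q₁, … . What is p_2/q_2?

1551/73

Using pₖ = aₖpₖ₋₁ + pₖ₋₂, qₖ = aₖqₖ₋₁ + qₖ₋₂ (with p₋₁=1, p₋₂=0, q₋₁=0, q₋₂=1):
  k=0: a=21, p=21, q=1
  k=1: a=4, p=85, q=4
  k=2: a=18, p=1551, q=73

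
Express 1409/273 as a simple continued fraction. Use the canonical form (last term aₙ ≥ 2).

[5; 6, 4, 1, 8]

1409 = 5×273 + 44
273 = 6×44 + 9
44 = 4×9 + 8
9 = 1×8 + 1
8 = 8×1 + 0  (stop)
So 1409/273 = [5; 6, 4, 1, 8].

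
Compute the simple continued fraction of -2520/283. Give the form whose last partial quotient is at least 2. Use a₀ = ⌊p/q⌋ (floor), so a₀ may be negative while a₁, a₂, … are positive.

-2520 = -9*283 + 27
283 = 10*27 + 13
27 = 2*13 + 1
13 = 13*1 + 0  (stop)
So -2520/283 = [-9; 10, 2, 13].

[-9; 10, 2, 13]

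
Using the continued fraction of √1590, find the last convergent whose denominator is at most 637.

√1590 = [39; 1, 6, 1, 78, …] (period length 4).
Convergents:
  p_0/q_0 = 39/1
  p_1/q_1 = 40/1
  p_2/q_2 = 279/7
  p_3/q_3 = 319/8
  p_4/q_4 = 25161/631
  p_5/q_5 = 25480/639
q_4 = 631 ≤ 637 < 639 = q_5, so the answer is 25161/631.

25161/631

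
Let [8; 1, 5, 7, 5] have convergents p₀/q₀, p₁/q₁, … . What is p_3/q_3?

380/43

Using pₖ = aₖpₖ₋₁ + pₖ₋₂, qₖ = aₖqₖ₋₁ + qₖ₋₂ (with p₋₁=1, p₋₂=0, q₋₁=0, q₋₂=1):
  k=0: a=8, p=8, q=1
  k=1: a=1, p=9, q=1
  k=2: a=5, p=53, q=6
  k=3: a=7, p=380, q=43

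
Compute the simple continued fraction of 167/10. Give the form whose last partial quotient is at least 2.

167 = 16×10 + 7
10 = 1×7 + 3
7 = 2×3 + 1
3 = 3×1 + 0  (stop)
So 167/10 = [16; 1, 2, 3].

[16; 1, 2, 3]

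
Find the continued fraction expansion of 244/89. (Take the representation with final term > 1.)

[2; 1, 2, 1, 6, 1, 2]

244 = 2*89 + 66
89 = 1*66 + 23
66 = 2*23 + 20
23 = 1*20 + 3
20 = 6*3 + 2
3 = 1*2 + 1
2 = 2*1 + 0  (stop)
So 244/89 = [2; 1, 2, 1, 6, 1, 2].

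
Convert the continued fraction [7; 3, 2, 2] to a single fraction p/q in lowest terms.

124/17

Fold from the inside: start with 2/1.
  2 + 1/2 = 5/2
  3 + 2/5 = 17/5
  7 + 5/17 = 124/17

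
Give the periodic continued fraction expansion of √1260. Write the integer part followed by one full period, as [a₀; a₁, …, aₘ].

a₀ = ⌊√1260⌋ = 35.
With m₀=0, d₀=1 and mₖ₊₁ = dₖaₖ − mₖ, dₖ₊₁ = (n − mₖ₊₁²)/dₖ, aₖ₊₁ = ⌊(a₀+mₖ₊₁)/dₖ₊₁⌋:
  k=1: m=35, d=35, a=2
  k=2: m=35, d=1, a=70
d=1 and a=2a₀=70 at k=2, so the next step gives (m, d) = (35, 35) again — its k=1 value — and the period has length 2.

[35; 2, 70]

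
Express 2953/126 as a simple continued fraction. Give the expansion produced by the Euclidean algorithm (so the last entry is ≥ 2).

2953 = 23×126 + 55
126 = 2×55 + 16
55 = 3×16 + 7
16 = 2×7 + 2
7 = 3×2 + 1
2 = 2×1 + 0  (stop)
So 2953/126 = [23; 2, 3, 2, 3, 2].

[23; 2, 3, 2, 3, 2]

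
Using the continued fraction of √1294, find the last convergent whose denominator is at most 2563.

√1294 = [35; 1, 34, 1, 70, …] (period length 4).
Convergents:
  p_0/q_0 = 35/1
  p_1/q_1 = 36/1
  p_2/q_2 = 1259/35
  p_3/q_3 = 1295/36
  p_4/q_4 = 91909/2555
  p_5/q_5 = 93204/2591
q_4 = 2555 ≤ 2563 < 2591 = q_5, so the answer is 91909/2555.

91909/2555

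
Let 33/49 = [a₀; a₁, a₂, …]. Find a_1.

33 = 0·49 + 33   →  a_0 = 0
49 = 1·33 + 16   →  a_1 = 1

1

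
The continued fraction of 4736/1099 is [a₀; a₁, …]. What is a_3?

4736 = 4·1099 + 340   →  a_0 = 4
1099 = 3·340 + 79   →  a_1 = 3
340 = 4·79 + 24   →  a_2 = 4
79 = 3·24 + 7   →  a_3 = 3

3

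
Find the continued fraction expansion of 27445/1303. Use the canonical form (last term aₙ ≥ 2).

27445 = 21*1303 + 82
1303 = 15*82 + 73
82 = 1*73 + 9
73 = 8*9 + 1
9 = 9*1 + 0  (stop)
So 27445/1303 = [21; 15, 1, 8, 9].

[21; 15, 1, 8, 9]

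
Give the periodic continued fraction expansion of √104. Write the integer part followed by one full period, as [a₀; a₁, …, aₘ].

[10; 5, 20]

a₀ = ⌊√104⌋ = 10.
With m₀=0, d₀=1 and mₖ₊₁ = dₖaₖ − mₖ, dₖ₊₁ = (n − mₖ₊₁²)/dₖ, aₖ₊₁ = ⌊(a₀+mₖ₊₁)/dₖ₊₁⌋:
  k=1: m=10, d=4, a=5
  k=2: m=10, d=1, a=20
d=1 and a=2a₀=20 at k=2, so the next step gives (m, d) = (10, 4) again — its k=1 value — and the period has length 2.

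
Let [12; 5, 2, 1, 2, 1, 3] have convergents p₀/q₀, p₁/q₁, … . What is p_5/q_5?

719/59

Using pₖ = aₖpₖ₋₁ + pₖ₋₂, qₖ = aₖqₖ₋₁ + qₖ₋₂ (with p₋₁=1, p₋₂=0, q₋₁=0, q₋₂=1):
  k=0: a=12, p=12, q=1
  k=1: a=5, p=61, q=5
  k=2: a=2, p=134, q=11
  k=3: a=1, p=195, q=16
  k=4: a=2, p=524, q=43
  k=5: a=1, p=719, q=59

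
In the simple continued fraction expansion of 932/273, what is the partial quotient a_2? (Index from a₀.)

2

932 = 3·273 + 113   →  a_0 = 3
273 = 2·113 + 47   →  a_1 = 2
113 = 2·47 + 19   →  a_2 = 2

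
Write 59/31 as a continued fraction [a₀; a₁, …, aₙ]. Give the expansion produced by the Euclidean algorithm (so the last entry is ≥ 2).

59 = 1×31 + 28
31 = 1×28 + 3
28 = 9×3 + 1
3 = 3×1 + 0  (stop)
So 59/31 = [1; 1, 9, 3].

[1; 1, 9, 3]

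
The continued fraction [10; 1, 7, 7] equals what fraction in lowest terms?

620/57

Using pₖ = aₖpₖ₋₁ + pₖ₋₂ and qₖ = aₖqₖ₋₁ + qₖ₋₂:
  k=0: a=10, p=10, q=1
  k=1: a=1, p=11, q=1
  k=2: a=7, p=87, q=8
  k=3: a=7, p=620, q=57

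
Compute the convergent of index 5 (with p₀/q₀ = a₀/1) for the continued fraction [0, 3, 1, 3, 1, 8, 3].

44/167

Using pₖ = aₖpₖ₋₁ + pₖ₋₂, qₖ = aₖqₖ₋₁ + qₖ₋₂ (with p₋₁=1, p₋₂=0, q₋₁=0, q₋₂=1):
  k=0: a=0, p=0, q=1
  k=1: a=3, p=1, q=3
  k=2: a=1, p=1, q=4
  k=3: a=3, p=4, q=15
  k=4: a=1, p=5, q=19
  k=5: a=8, p=44, q=167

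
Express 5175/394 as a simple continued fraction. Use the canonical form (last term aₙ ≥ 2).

5175 = 13·394 + 53
394 = 7·53 + 23
53 = 2·23 + 7
23 = 3·7 + 2
7 = 3·2 + 1
2 = 2·1 + 0  (stop)
So 5175/394 = [13; 7, 2, 3, 3, 2].

[13; 7, 2, 3, 3, 2]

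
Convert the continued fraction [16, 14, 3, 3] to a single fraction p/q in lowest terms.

2298/143

Using pₖ = aₖpₖ₋₁ + pₖ₋₂ and qₖ = aₖqₖ₋₁ + qₖ₋₂:
  k=0: a=16, p=16, q=1
  k=1: a=14, p=225, q=14
  k=2: a=3, p=691, q=43
  k=3: a=3, p=2298, q=143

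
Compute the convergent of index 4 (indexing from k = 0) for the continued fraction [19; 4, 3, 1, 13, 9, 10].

4501/234

Using pₖ = aₖpₖ₋₁ + pₖ₋₂, qₖ = aₖqₖ₋₁ + qₖ₋₂ (with p₋₁=1, p₋₂=0, q₋₁=0, q₋₂=1):
  k=0: a=19, p=19, q=1
  k=1: a=4, p=77, q=4
  k=2: a=3, p=250, q=13
  k=3: a=1, p=327, q=17
  k=4: a=13, p=4501, q=234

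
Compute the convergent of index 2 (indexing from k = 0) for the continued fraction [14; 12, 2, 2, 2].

352/25

Using pₖ = aₖpₖ₋₁ + pₖ₋₂, qₖ = aₖqₖ₋₁ + qₖ₋₂ (with p₋₁=1, p₋₂=0, q₋₁=0, q₋₂=1):
  k=0: a=14, p=14, q=1
  k=1: a=12, p=169, q=12
  k=2: a=2, p=352, q=25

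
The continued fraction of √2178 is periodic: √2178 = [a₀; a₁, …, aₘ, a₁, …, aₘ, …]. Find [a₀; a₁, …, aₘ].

[46; 1, 2, 46, 2, 1, 92]

a₀ = ⌊√2178⌋ = 46.
With m₀=0, d₀=1 and mₖ₊₁ = dₖaₖ − mₖ, dₖ₊₁ = (n − mₖ₊₁²)/dₖ, aₖ₊₁ = ⌊(a₀+mₖ₊₁)/dₖ₊₁⌋:
  k=1: m=46, d=62, a=1
  k=2: m=16, d=31, a=2
  k=3: m=46, d=2, a=46
  k=4: m=46, d=31, a=2
  k=5: m=16, d=62, a=1
  k=6: m=46, d=1, a=92
d=1 and a=2a₀=92 at k=6, so the next step gives (m, d) = (46, 62) again — its k=1 value — and the period has length 6.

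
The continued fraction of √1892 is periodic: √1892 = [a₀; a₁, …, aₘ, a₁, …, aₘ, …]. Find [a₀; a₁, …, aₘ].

[43; 2, 86]

a₀ = ⌊√1892⌋ = 43.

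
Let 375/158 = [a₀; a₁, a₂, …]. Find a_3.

375 = 2·158 + 59   →  a_0 = 2
158 = 2·59 + 40   →  a_1 = 2
59 = 1·40 + 19   →  a_2 = 1
40 = 2·19 + 2   →  a_3 = 2

2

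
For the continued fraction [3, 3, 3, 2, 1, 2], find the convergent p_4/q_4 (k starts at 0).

Using pₖ = aₖpₖ₋₁ + pₖ₋₂, qₖ = aₖqₖ₋₁ + qₖ₋₂ (with p₋₁=1, p₋₂=0, q₋₁=0, q₋₂=1):
  k=0: a=3, p=3, q=1
  k=1: a=3, p=10, q=3
  k=2: a=3, p=33, q=10
  k=3: a=2, p=76, q=23
  k=4: a=1, p=109, q=33

109/33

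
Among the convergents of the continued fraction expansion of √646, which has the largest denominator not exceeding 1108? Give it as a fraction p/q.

√646 = [25; 2, 2, 2, 50, …] (period length 4).
Convergents:
  p_0/q_0 = 25/1
  p_1/q_1 = 51/2
  p_2/q_2 = 127/5
  p_3/q_3 = 305/12
  p_4/q_4 = 15377/605
  p_5/q_5 = 31059/1222
q_4 = 605 ≤ 1108 < 1222 = q_5, so the answer is 15377/605.

15377/605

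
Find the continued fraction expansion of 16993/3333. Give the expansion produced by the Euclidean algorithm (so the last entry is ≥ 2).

16993 = 5×3333 + 328
3333 = 10×328 + 53
328 = 6×53 + 10
53 = 5×10 + 3
10 = 3×3 + 1
3 = 3×1 + 0  (stop)
So 16993/3333 = [5; 10, 6, 5, 3, 3].

[5; 10, 6, 5, 3, 3]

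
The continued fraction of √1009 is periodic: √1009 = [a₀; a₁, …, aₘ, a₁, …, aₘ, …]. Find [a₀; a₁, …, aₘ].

a₀ = ⌊√1009⌋ = 31.
With m₀=0, d₀=1 and mₖ₊₁ = dₖaₖ − mₖ, dₖ₊₁ = (n − mₖ₊₁²)/dₖ, aₖ₊₁ = ⌊(a₀+mₖ₊₁)/dₖ₊₁⌋:
  k=1: m=31, d=48, a=1
  k=2: m=17, d=15, a=3
  k=3: m=28, d=15, a=3
  k=4: m=17, d=48, a=1
  k=5: m=31, d=1, a=62
d=1 and a=2a₀=62 at k=5, so the next step gives (m, d) = (31, 48) again — its k=1 value — and the period has length 5.

[31; 1, 3, 3, 1, 62]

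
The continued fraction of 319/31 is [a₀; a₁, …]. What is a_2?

2

319 = 10·31 + 9   →  a_0 = 10
31 = 3·9 + 4   →  a_1 = 3
9 = 2·4 + 1   →  a_2 = 2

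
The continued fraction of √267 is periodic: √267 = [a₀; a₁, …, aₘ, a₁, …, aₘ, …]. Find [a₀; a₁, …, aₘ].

a₀ = ⌊√267⌋ = 16.
With m₀=0, d₀=1 and mₖ₊₁ = dₖaₖ − mₖ, dₖ₊₁ = (n − mₖ₊₁²)/dₖ, aₖ₊₁ = ⌊(a₀+mₖ₊₁)/dₖ₊₁⌋:
  k=1: m=16, d=11, a=2
  k=2: m=6, d=21, a=1
  k=3: m=15, d=2, a=15
  k=4: m=15, d=21, a=1
  k=5: m=6, d=11, a=2
  k=6: m=16, d=1, a=32
d=1 and a=2a₀=32 at k=6, so the next step gives (m, d) = (16, 11) again — its k=1 value — and the period has length 6.

[16; 2, 1, 15, 1, 2, 32]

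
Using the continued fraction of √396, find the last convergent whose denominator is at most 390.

7741/389

√396 = [19; 1, 8, 1, 38, …] (period length 4).
Convergents:
  p_0/q_0 = 19/1
  p_1/q_1 = 20/1
  p_2/q_2 = 179/9
  p_3/q_3 = 199/10
  p_4/q_4 = 7741/389
  p_5/q_5 = 7940/399
q_4 = 389 ≤ 390 < 399 = q_5, so the answer is 7741/389.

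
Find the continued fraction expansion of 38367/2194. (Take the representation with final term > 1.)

38367 = 17·2194 + 1069
2194 = 2·1069 + 56
1069 = 19·56 + 5
56 = 11·5 + 1
5 = 5·1 + 0  (stop)
So 38367/2194 = [17; 2, 19, 11, 5].

[17; 2, 19, 11, 5]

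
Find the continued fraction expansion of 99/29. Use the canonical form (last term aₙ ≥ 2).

[3; 2, 2, 2, 2]

99 = 3·29 + 12
29 = 2·12 + 5
12 = 2·5 + 2
5 = 2·2 + 1
2 = 2·1 + 0  (stop)
So 99/29 = [3; 2, 2, 2, 2].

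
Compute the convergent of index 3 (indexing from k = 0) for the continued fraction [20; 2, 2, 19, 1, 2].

1979/97

Using pₖ = aₖpₖ₋₁ + pₖ₋₂, qₖ = aₖqₖ₋₁ + qₖ₋₂ (with p₋₁=1, p₋₂=0, q₋₁=0, q₋₂=1):
  k=0: a=20, p=20, q=1
  k=1: a=2, p=41, q=2
  k=2: a=2, p=102, q=5
  k=3: a=19, p=1979, q=97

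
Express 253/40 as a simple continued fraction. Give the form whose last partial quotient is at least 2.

[6; 3, 13]

253 = 6×40 + 13
40 = 3×13 + 1
13 = 13×1 + 0  (stop)
So 253/40 = [6; 3, 13].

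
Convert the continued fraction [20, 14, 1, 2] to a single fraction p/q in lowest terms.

883/44

Fold from the inside: start with 2/1.
  1 + 1/2 = 3/2
  14 + 2/3 = 44/3
  20 + 3/44 = 883/44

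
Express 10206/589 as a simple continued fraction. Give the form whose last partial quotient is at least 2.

[17; 3, 19, 3, 3]

10206 = 17×589 + 193
589 = 3×193 + 10
193 = 19×10 + 3
10 = 3×3 + 1
3 = 3×1 + 0  (stop)
So 10206/589 = [17; 3, 19, 3, 3].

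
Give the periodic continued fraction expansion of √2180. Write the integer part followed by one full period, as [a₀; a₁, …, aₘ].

a₀ = ⌊√2180⌋ = 46.
With m₀=0, d₀=1 and mₖ₊₁ = dₖaₖ − mₖ, dₖ₊₁ = (n − mₖ₊₁²)/dₖ, aₖ₊₁ = ⌊(a₀+mₖ₊₁)/dₖ₊₁⌋:
  k=1: m=46, d=64, a=1
  k=2: m=18, d=29, a=2
  k=3: m=40, d=20, a=4
  k=4: m=40, d=29, a=2
  k=5: m=18, d=64, a=1
  k=6: m=46, d=1, a=92
d=1 and a=2a₀=92 at k=6, so the next step gives (m, d) = (46, 64) again — its k=1 value — and the period has length 6.

[46; 1, 2, 4, 2, 1, 92]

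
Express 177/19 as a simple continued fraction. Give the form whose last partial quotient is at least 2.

177 = 9*19 + 6
19 = 3*6 + 1
6 = 6*1 + 0  (stop)
So 177/19 = [9; 3, 6].

[9; 3, 6]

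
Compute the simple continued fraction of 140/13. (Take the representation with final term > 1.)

[10; 1, 3, 3]

140 = 10*13 + 10
13 = 1*10 + 3
10 = 3*3 + 1
3 = 3*1 + 0  (stop)
So 140/13 = [10; 1, 3, 3].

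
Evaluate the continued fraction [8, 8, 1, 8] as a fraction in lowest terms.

649/80

Fold from the inside: start with 8/1.
  1 + 1/8 = 9/8
  8 + 8/9 = 80/9
  8 + 9/80 = 649/80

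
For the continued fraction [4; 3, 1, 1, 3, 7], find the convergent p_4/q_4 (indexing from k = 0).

Using pₖ = aₖpₖ₋₁ + pₖ₋₂, qₖ = aₖqₖ₋₁ + qₖ₋₂ (with p₋₁=1, p₋₂=0, q₋₁=0, q₋₂=1):
  k=0: a=4, p=4, q=1
  k=1: a=3, p=13, q=3
  k=2: a=1, p=17, q=4
  k=3: a=1, p=30, q=7
  k=4: a=3, p=107, q=25

107/25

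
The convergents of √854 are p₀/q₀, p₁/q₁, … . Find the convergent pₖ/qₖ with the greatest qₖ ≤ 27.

263/9

√854 = [29; 4, 2, 11, 4, 11, 2, 4, 58, …] (period length 8).
Convergents:
  p_0/q_0 = 29/1
  p_1/q_1 = 117/4
  p_2/q_2 = 263/9
  p_3/q_3 = 3010/103
q_2 = 9 ≤ 27 < 103 = q_3, so the answer is 263/9.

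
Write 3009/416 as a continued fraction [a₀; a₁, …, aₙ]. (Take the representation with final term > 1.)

3009 = 7·416 + 97
416 = 4·97 + 28
97 = 3·28 + 13
28 = 2·13 + 2
13 = 6·2 + 1
2 = 2·1 + 0  (stop)
So 3009/416 = [7; 4, 3, 2, 6, 2].

[7; 4, 3, 2, 6, 2]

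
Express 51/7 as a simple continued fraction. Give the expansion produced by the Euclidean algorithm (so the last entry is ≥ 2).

51 = 7*7 + 2
7 = 3*2 + 1
2 = 2*1 + 0  (stop)
So 51/7 = [7; 3, 2].

[7; 3, 2]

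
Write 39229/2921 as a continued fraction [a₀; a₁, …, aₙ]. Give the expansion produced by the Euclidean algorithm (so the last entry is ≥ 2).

[13; 2, 3, 14, 9, 1, 2]

39229 = 13*2921 + 1256
2921 = 2*1256 + 409
1256 = 3*409 + 29
409 = 14*29 + 3
29 = 9*3 + 2
3 = 1*2 + 1
2 = 2*1 + 0  (stop)
So 39229/2921 = [13; 2, 3, 14, 9, 1, 2].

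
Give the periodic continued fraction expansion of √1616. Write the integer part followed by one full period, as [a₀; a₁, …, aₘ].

[40; 5, 80]

a₀ = ⌊√1616⌋ = 40.
With m₀=0, d₀=1 and mₖ₊₁ = dₖaₖ − mₖ, dₖ₊₁ = (n − mₖ₊₁²)/dₖ, aₖ₊₁ = ⌊(a₀+mₖ₊₁)/dₖ₊₁⌋:
  k=1: m=40, d=16, a=5
  k=2: m=40, d=1, a=80
d=1 and a=2a₀=80 at k=2, so the next step gives (m, d) = (40, 16) again — its k=1 value — and the period has length 2.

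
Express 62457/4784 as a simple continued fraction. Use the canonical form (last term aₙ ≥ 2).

[13; 18, 18, 1, 13]

62457 = 13·4784 + 265
4784 = 18·265 + 14
265 = 18·14 + 13
14 = 1·13 + 1
13 = 13·1 + 0  (stop)
So 62457/4784 = [13; 18, 18, 1, 13].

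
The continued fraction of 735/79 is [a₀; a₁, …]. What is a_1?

3

735 = 9·79 + 24   →  a_0 = 9
79 = 3·24 + 7   →  a_1 = 3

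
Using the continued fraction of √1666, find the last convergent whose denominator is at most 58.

2000/49

√1666 = [40; 1, 4, 2, 4, 1, 80, …] (period length 6).
Convergents:
  p_0/q_0 = 40/1
  p_1/q_1 = 41/1
  p_2/q_2 = 204/5
  p_3/q_3 = 449/11
  p_4/q_4 = 2000/49
  p_5/q_5 = 2449/60
q_4 = 49 ≤ 58 < 60 = q_5, so the answer is 2000/49.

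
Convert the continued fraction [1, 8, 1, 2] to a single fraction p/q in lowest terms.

Using pₖ = aₖpₖ₋₁ + pₖ₋₂ and qₖ = aₖqₖ₋₁ + qₖ₋₂:
  k=0: a=1, p=1, q=1
  k=1: a=8, p=9, q=8
  k=2: a=1, p=10, q=9
  k=3: a=2, p=29, q=26

29/26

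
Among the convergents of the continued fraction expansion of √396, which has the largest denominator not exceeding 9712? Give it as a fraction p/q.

√396 = [19; 1, 8, 1, 38, …] (period length 4).
Convergents:
  p_0/q_0 = 19/1
  p_1/q_1 = 20/1
  p_2/q_2 = 179/9
  p_3/q_3 = 199/10
  p_4/q_4 = 7741/389
  p_5/q_5 = 7940/399
  p_6/q_6 = 71261/3581
  p_7/q_7 = 79201/3980
  p_8/q_8 = 3080899/154821
q_7 = 3980 ≤ 9712 < 154821 = q_8, so the answer is 79201/3980.

79201/3980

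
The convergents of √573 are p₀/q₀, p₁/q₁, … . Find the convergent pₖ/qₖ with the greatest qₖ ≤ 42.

√573 = [23; 1, 14, 1, 46, …] (period length 4).
Convergents:
  p_0/q_0 = 23/1
  p_1/q_1 = 24/1
  p_2/q_2 = 359/15
  p_3/q_3 = 383/16
  p_4/q_4 = 17977/751
q_3 = 16 ≤ 42 < 751 = q_4, so the answer is 383/16.

383/16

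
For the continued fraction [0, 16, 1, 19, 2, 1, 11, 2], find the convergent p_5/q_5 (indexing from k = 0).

Using pₖ = aₖpₖ₋₁ + pₖ₋₂, qₖ = aₖqₖ₋₁ + qₖ₋₂ (with p₋₁=1, p₋₂=0, q₋₁=0, q₋₂=1):
  k=0: a=0, p=0, q=1
  k=1: a=16, p=1, q=16
  k=2: a=1, p=1, q=17
  k=3: a=19, p=20, q=339
  k=4: a=2, p=41, q=695
  k=5: a=1, p=61, q=1034

61/1034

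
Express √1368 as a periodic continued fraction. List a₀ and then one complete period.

a₀ = ⌊√1368⌋ = 36.
With m₀=0, d₀=1 and mₖ₊₁ = dₖaₖ − mₖ, dₖ₊₁ = (n − mₖ₊₁²)/dₖ, aₖ₊₁ = ⌊(a₀+mₖ₊₁)/dₖ₊₁⌋:
  k=1: m=36, d=72, a=1
  k=2: m=36, d=1, a=72
d=1 and a=2a₀=72 at k=2, so the next step gives (m, d) = (36, 72) again — its k=1 value — and the period has length 2.

[36; 1, 72]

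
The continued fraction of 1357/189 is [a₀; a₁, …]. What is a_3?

1

1357 = 7·189 + 34   →  a_0 = 7
189 = 5·34 + 19   →  a_1 = 5
34 = 1·19 + 15   →  a_2 = 1
19 = 1·15 + 4   →  a_3 = 1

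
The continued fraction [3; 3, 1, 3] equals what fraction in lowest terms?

Using pₖ = aₖpₖ₋₁ + pₖ₋₂ and qₖ = aₖqₖ₋₁ + qₖ₋₂:
  k=0: a=3, p=3, q=1
  k=1: a=3, p=10, q=3
  k=2: a=1, p=13, q=4
  k=3: a=3, p=49, q=15

49/15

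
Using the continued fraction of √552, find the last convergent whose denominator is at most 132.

2185/93

√552 = [23; 2, 46, …] (period length 2).
Convergents:
  p_0/q_0 = 23/1
  p_1/q_1 = 47/2
  p_2/q_2 = 2185/93
  p_3/q_3 = 4417/188
q_2 = 93 ≤ 132 < 188 = q_3, so the answer is 2185/93.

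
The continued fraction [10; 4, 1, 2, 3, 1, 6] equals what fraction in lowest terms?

Fold from the inside: start with 6/1.
  1 + 1/6 = 7/6
  3 + 6/7 = 27/7
  2 + 7/27 = 61/27
  1 + 27/61 = 88/61
  4 + 61/88 = 413/88
  10 + 88/413 = 4218/413

4218/413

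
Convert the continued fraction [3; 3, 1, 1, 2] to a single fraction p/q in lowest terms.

Using pₖ = aₖpₖ₋₁ + pₖ₋₂ and qₖ = aₖqₖ₋₁ + qₖ₋₂:
  k=0: a=3, p=3, q=1
  k=1: a=3, p=10, q=3
  k=2: a=1, p=13, q=4
  k=3: a=1, p=23, q=7
  k=4: a=2, p=59, q=18

59/18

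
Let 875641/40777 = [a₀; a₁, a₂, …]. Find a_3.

13

875641 = 21·40777 + 19324   →  a_0 = 21
40777 = 2·19324 + 2129   →  a_1 = 2
19324 = 9·2129 + 163   →  a_2 = 9
2129 = 13·163 + 10   →  a_3 = 13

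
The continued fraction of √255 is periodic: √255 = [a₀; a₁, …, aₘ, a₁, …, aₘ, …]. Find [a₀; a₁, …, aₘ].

a₀ = ⌊√255⌋ = 15.
With m₀=0, d₀=1 and mₖ₊₁ = dₖaₖ − mₖ, dₖ₊₁ = (n − mₖ₊₁²)/dₖ, aₖ₊₁ = ⌊(a₀+mₖ₊₁)/dₖ₊₁⌋:
  k=1: m=15, d=30, a=1
  k=2: m=15, d=1, a=30
d=1 and a=2a₀=30 at k=2, so the next step gives (m, d) = (15, 30) again — its k=1 value — and the period has length 2.

[15; 1, 30]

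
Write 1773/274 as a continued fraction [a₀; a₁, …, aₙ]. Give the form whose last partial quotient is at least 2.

[6; 2, 8, 16]

1773 = 6·274 + 129
274 = 2·129 + 16
129 = 8·16 + 1
16 = 16·1 + 0  (stop)
So 1773/274 = [6; 2, 8, 16].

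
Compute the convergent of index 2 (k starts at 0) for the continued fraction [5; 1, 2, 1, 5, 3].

Using pₖ = aₖpₖ₋₁ + pₖ₋₂, qₖ = aₖqₖ₋₁ + qₖ₋₂ (with p₋₁=1, p₋₂=0, q₋₁=0, q₋₂=1):
  k=0: a=5, p=5, q=1
  k=1: a=1, p=6, q=1
  k=2: a=2, p=17, q=3

17/3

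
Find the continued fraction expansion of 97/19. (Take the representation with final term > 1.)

[5; 9, 2]

97 = 5×19 + 2
19 = 9×2 + 1
2 = 2×1 + 0  (stop)
So 97/19 = [5; 9, 2].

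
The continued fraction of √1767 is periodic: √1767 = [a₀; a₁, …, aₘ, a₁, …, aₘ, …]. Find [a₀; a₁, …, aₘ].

[42; 28, 84]

a₀ = ⌊√1767⌋ = 42.
With m₀=0, d₀=1 and mₖ₊₁ = dₖaₖ − mₖ, dₖ₊₁ = (n − mₖ₊₁²)/dₖ, aₖ₊₁ = ⌊(a₀+mₖ₊₁)/dₖ₊₁⌋:
  k=1: m=42, d=3, a=28
  k=2: m=42, d=1, a=84
d=1 and a=2a₀=84 at k=2, so the next step gives (m, d) = (42, 3) again — its k=1 value — and the period has length 2.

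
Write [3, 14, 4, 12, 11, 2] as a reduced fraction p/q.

Fold from the inside: start with 2/1.
  11 + 1/2 = 23/2
  12 + 2/23 = 278/23
  4 + 23/278 = 1135/278
  14 + 278/1135 = 16168/1135
  3 + 1135/16168 = 49639/16168

49639/16168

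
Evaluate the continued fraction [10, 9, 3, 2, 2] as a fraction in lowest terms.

1597/158

Fold from the inside: start with 2/1.
  2 + 1/2 = 5/2
  3 + 2/5 = 17/5
  9 + 5/17 = 158/17
  10 + 17/158 = 1597/158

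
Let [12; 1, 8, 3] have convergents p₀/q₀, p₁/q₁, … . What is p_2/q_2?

116/9

Using pₖ = aₖpₖ₋₁ + pₖ₋₂, qₖ = aₖqₖ₋₁ + qₖ₋₂ (with p₋₁=1, p₋₂=0, q₋₁=0, q₋₂=1):
  k=0: a=12, p=12, q=1
  k=1: a=1, p=13, q=1
  k=2: a=8, p=116, q=9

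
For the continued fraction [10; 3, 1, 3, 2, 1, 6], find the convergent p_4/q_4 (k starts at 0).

349/34

Using pₖ = aₖpₖ₋₁ + pₖ₋₂, qₖ = aₖqₖ₋₁ + qₖ₋₂ (with p₋₁=1, p₋₂=0, q₋₁=0, q₋₂=1):
  k=0: a=10, p=10, q=1
  k=1: a=3, p=31, q=3
  k=2: a=1, p=41, q=4
  k=3: a=3, p=154, q=15
  k=4: a=2, p=349, q=34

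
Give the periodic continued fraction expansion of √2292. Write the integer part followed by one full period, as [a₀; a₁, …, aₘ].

[47; 1, 6, 1, 94]

a₀ = ⌊√2292⌋ = 47.
With m₀=0, d₀=1 and mₖ₊₁ = dₖaₖ − mₖ, dₖ₊₁ = (n − mₖ₊₁²)/dₖ, aₖ₊₁ = ⌊(a₀+mₖ₊₁)/dₖ₊₁⌋:
  k=1: m=47, d=83, a=1
  k=2: m=36, d=12, a=6
  k=3: m=36, d=83, a=1
  k=4: m=47, d=1, a=94
d=1 and a=2a₀=94 at k=4, so the next step gives (m, d) = (47, 83) again — its k=1 value — and the period has length 4.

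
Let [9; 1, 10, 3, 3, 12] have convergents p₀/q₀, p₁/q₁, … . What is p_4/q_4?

Using pₖ = aₖpₖ₋₁ + pₖ₋₂, qₖ = aₖqₖ₋₁ + qₖ₋₂ (with p₋₁=1, p₋₂=0, q₋₁=0, q₋₂=1):
  k=0: a=9, p=9, q=1
  k=1: a=1, p=10, q=1
  k=2: a=10, p=109, q=11
  k=3: a=3, p=337, q=34
  k=4: a=3, p=1120, q=113

1120/113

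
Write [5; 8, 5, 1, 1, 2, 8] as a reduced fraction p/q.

9845/1922

Fold from the inside: start with 8/1.
  2 + 1/8 = 17/8
  1 + 8/17 = 25/17
  1 + 17/25 = 42/25
  5 + 25/42 = 235/42
  8 + 42/235 = 1922/235
  5 + 235/1922 = 9845/1922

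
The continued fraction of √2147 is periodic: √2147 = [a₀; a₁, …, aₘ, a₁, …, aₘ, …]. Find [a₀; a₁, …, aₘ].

[46; 2, 1, 45, 1, 2, 92]

a₀ = ⌊√2147⌋ = 46.
With m₀=0, d₀=1 and mₖ₊₁ = dₖaₖ − mₖ, dₖ₊₁ = (n − mₖ₊₁²)/dₖ, aₖ₊₁ = ⌊(a₀+mₖ₊₁)/dₖ₊₁⌋:
  k=1: m=46, d=31, a=2
  k=2: m=16, d=61, a=1
  k=3: m=45, d=2, a=45
  k=4: m=45, d=61, a=1
  k=5: m=16, d=31, a=2
  k=6: m=46, d=1, a=92
d=1 and a=2a₀=92 at k=6, so the next step gives (m, d) = (46, 31) again — its k=1 value — and the period has length 6.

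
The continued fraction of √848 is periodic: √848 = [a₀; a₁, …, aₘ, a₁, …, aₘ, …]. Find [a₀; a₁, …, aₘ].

a₀ = ⌊√848⌋ = 29.
With m₀=0, d₀=1 and mₖ₊₁ = dₖaₖ − mₖ, dₖ₊₁ = (n − mₖ₊₁²)/dₖ, aₖ₊₁ = ⌊(a₀+mₖ₊₁)/dₖ₊₁⌋:
  k=1: m=29, d=7, a=8
  k=2: m=27, d=17, a=3
  k=3: m=24, d=16, a=3
  k=4: m=24, d=17, a=3
  k=5: m=27, d=7, a=8
  k=6: m=29, d=1, a=58
d=1 and a=2a₀=58 at k=6, so the next step gives (m, d) = (29, 7) again — its k=1 value — and the period has length 6.

[29; 8, 3, 3, 3, 8, 58]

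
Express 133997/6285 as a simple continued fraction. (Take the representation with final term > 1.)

[21; 3, 8, 12, 2, 4, 2]

133997 = 21*6285 + 2012
6285 = 3*2012 + 249
2012 = 8*249 + 20
249 = 12*20 + 9
20 = 2*9 + 2
9 = 4*2 + 1
2 = 2*1 + 0  (stop)
So 133997/6285 = [21; 3, 8, 12, 2, 4, 2].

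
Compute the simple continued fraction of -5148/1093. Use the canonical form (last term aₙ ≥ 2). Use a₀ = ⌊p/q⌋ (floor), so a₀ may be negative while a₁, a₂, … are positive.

[-5; 3, 2, 4, 3, 3, 3]

-5148 = -5*1093 + 317
1093 = 3*317 + 142
317 = 2*142 + 33
142 = 4*33 + 10
33 = 3*10 + 3
10 = 3*3 + 1
3 = 3*1 + 0  (stop)
So -5148/1093 = [-5; 3, 2, 4, 3, 3, 3].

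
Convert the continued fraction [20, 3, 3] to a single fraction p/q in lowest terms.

203/10

Fold from the inside: start with 3/1.
  3 + 1/3 = 10/3
  20 + 3/10 = 203/10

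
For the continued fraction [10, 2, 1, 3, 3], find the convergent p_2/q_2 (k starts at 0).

31/3

Using pₖ = aₖpₖ₋₁ + pₖ₋₂, qₖ = aₖqₖ₋₁ + qₖ₋₂ (with p₋₁=1, p₋₂=0, q₋₁=0, q₋₂=1):
  k=0: a=10, p=10, q=1
  k=1: a=2, p=21, q=2
  k=2: a=1, p=31, q=3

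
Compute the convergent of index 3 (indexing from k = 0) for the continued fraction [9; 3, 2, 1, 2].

93/10

Using pₖ = aₖpₖ₋₁ + pₖ₋₂, qₖ = aₖqₖ₋₁ + qₖ₋₂ (with p₋₁=1, p₋₂=0, q₋₁=0, q₋₂=1):
  k=0: a=9, p=9, q=1
  k=1: a=3, p=28, q=3
  k=2: a=2, p=65, q=7
  k=3: a=1, p=93, q=10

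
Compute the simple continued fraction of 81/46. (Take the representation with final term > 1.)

[1; 1, 3, 5, 2]

81 = 1*46 + 35
46 = 1*35 + 11
35 = 3*11 + 2
11 = 5*2 + 1
2 = 2*1 + 0  (stop)
So 81/46 = [1; 1, 3, 5, 2].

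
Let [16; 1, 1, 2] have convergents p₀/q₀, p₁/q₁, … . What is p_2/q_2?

Using pₖ = aₖpₖ₋₁ + pₖ₋₂, qₖ = aₖqₖ₋₁ + qₖ₋₂ (with p₋₁=1, p₋₂=0, q₋₁=0, q₋₂=1):
  k=0: a=16, p=16, q=1
  k=1: a=1, p=17, q=1
  k=2: a=1, p=33, q=2

33/2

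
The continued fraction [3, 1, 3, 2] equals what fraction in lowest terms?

Fold from the inside: start with 2/1.
  3 + 1/2 = 7/2
  1 + 2/7 = 9/7
  3 + 7/9 = 34/9

34/9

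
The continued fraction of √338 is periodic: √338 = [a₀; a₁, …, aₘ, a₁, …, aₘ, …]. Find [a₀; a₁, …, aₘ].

[18; 2, 1, 1, 2, 36]

a₀ = ⌊√338⌋ = 18.
With m₀=0, d₀=1 and mₖ₊₁ = dₖaₖ − mₖ, dₖ₊₁ = (n − mₖ₊₁²)/dₖ, aₖ₊₁ = ⌊(a₀+mₖ₊₁)/dₖ₊₁⌋:
  k=1: m=18, d=14, a=2
  k=2: m=10, d=17, a=1
  k=3: m=7, d=17, a=1
  k=4: m=10, d=14, a=2
  k=5: m=18, d=1, a=36
d=1 and a=2a₀=36 at k=5, so the next step gives (m, d) = (18, 14) again — its k=1 value — and the period has length 5.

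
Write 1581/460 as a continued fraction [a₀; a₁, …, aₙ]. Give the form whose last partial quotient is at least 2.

1581 = 3×460 + 201
460 = 2×201 + 58
201 = 3×58 + 27
58 = 2×27 + 4
27 = 6×4 + 3
4 = 1×3 + 1
3 = 3×1 + 0  (stop)
So 1581/460 = [3; 2, 3, 2, 6, 1, 3].

[3; 2, 3, 2, 6, 1, 3]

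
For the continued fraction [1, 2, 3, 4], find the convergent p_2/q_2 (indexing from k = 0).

10/7

Using pₖ = aₖpₖ₋₁ + pₖ₋₂, qₖ = aₖqₖ₋₁ + qₖ₋₂ (with p₋₁=1, p₋₂=0, q₋₁=0, q₋₂=1):
  k=0: a=1, p=1, q=1
  k=1: a=2, p=3, q=2
  k=2: a=3, p=10, q=7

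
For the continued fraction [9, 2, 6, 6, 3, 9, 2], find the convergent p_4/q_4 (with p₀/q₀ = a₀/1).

Using pₖ = aₖpₖ₋₁ + pₖ₋₂, qₖ = aₖqₖ₋₁ + qₖ₋₂ (with p₋₁=1, p₋₂=0, q₋₁=0, q₋₂=1):
  k=0: a=9, p=9, q=1
  k=1: a=2, p=19, q=2
  k=2: a=6, p=123, q=13
  k=3: a=6, p=757, q=80
  k=4: a=3, p=2394, q=253

2394/253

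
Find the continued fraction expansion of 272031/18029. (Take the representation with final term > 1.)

272031 = 15×18029 + 1596
18029 = 11×1596 + 473
1596 = 3×473 + 177
473 = 2×177 + 119
177 = 1×119 + 58
119 = 2×58 + 3
58 = 19×3 + 1
3 = 3×1 + 0  (stop)
So 272031/18029 = [15; 11, 3, 2, 1, 2, 19, 3].

[15; 11, 3, 2, 1, 2, 19, 3]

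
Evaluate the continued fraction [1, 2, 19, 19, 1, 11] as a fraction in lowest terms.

13898/9345

Fold from the inside: start with 11/1.
  1 + 1/11 = 12/11
  19 + 11/12 = 239/12
  19 + 12/239 = 4553/239
  2 + 239/4553 = 9345/4553
  1 + 4553/9345 = 13898/9345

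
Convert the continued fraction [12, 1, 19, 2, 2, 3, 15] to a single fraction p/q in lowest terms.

68731/5307

Fold from the inside: start with 15/1.
  3 + 1/15 = 46/15
  2 + 15/46 = 107/46
  2 + 46/107 = 260/107
  19 + 107/260 = 5047/260
  1 + 260/5047 = 5307/5047
  12 + 5047/5307 = 68731/5307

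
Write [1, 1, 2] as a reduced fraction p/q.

5/3

Fold from the inside: start with 2/1.
  1 + 1/2 = 3/2
  1 + 2/3 = 5/3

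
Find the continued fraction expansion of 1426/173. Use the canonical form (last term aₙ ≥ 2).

[8; 4, 8, 2, 2]

1426 = 8×173 + 42
173 = 4×42 + 5
42 = 8×5 + 2
5 = 2×2 + 1
2 = 2×1 + 0  (stop)
So 1426/173 = [8; 4, 8, 2, 2].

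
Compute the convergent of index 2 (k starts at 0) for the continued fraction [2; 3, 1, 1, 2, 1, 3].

9/4

Using pₖ = aₖpₖ₋₁ + pₖ₋₂, qₖ = aₖqₖ₋₁ + qₖ₋₂ (with p₋₁=1, p₋₂=0, q₋₁=0, q₋₂=1):
  k=0: a=2, p=2, q=1
  k=1: a=3, p=7, q=3
  k=2: a=1, p=9, q=4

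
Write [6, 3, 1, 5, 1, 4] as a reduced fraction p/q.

820/131

Fold from the inside: start with 4/1.
  1 + 1/4 = 5/4
  5 + 4/5 = 29/5
  1 + 5/29 = 34/29
  3 + 29/34 = 131/34
  6 + 34/131 = 820/131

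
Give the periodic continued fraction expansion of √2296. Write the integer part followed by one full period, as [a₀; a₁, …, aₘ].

[47; 1, 10, 1, 94]

a₀ = ⌊√2296⌋ = 47.
With m₀=0, d₀=1 and mₖ₊₁ = dₖaₖ − mₖ, dₖ₊₁ = (n − mₖ₊₁²)/dₖ, aₖ₊₁ = ⌊(a₀+mₖ₊₁)/dₖ₊₁⌋:
  k=1: m=47, d=87, a=1
  k=2: m=40, d=8, a=10
  k=3: m=40, d=87, a=1
  k=4: m=47, d=1, a=94
d=1 and a=2a₀=94 at k=4, so the next step gives (m, d) = (47, 87) again — its k=1 value — and the period has length 4.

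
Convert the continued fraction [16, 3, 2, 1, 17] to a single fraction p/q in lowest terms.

Fold from the inside: start with 17/1.
  1 + 1/17 = 18/17
  2 + 17/18 = 53/18
  3 + 18/53 = 177/53
  16 + 53/177 = 2885/177

2885/177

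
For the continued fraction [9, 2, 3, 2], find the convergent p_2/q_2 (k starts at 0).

Using pₖ = aₖpₖ₋₁ + pₖ₋₂, qₖ = aₖqₖ₋₁ + qₖ₋₂ (with p₋₁=1, p₋₂=0, q₋₁=0, q₋₂=1):
  k=0: a=9, p=9, q=1
  k=1: a=2, p=19, q=2
  k=2: a=3, p=66, q=7

66/7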